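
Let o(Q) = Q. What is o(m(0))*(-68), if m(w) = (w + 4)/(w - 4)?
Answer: 68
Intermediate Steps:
m(w) = (4 + w)/(-4 + w)
o(m(0))*(-68) = ((4 + 0)/(-4 + 0))*(-68) = (4/(-4))*(-68) = -¼*4*(-68) = -1*(-68) = 68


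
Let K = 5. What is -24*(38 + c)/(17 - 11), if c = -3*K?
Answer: -92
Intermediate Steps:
c = -15 (c = -3*5 = -15)
-24*(38 + c)/(17 - 11) = -24*(38 - 15)/(17 - 11) = -552/6 = -24*23/6 = -92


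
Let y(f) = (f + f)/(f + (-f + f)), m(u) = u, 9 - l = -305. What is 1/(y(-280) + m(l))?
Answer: 1/316 ≈ 0.0031646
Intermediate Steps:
l = 314 (l = 9 - 1*(-305) = 9 + 305 = 314)
y(f) = 2 (y(f) = (2*f)/(f + 0) = (2*f)/f = 2)
1/(y(-280) + m(l)) = 1/(2 + 314) = 1/316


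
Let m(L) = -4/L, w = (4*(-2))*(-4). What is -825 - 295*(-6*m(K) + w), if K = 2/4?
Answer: -24425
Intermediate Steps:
w = 32 (w = -8*(-4) = 32)
K = ½ (K = 2*(¼) = ½ ≈ 0.50000)
-825 - 295*(-6*m(K) + w) = -825 - 295*(-(-24)/½ + 32) = -825 - 295*(-(-24)*2 + 32) = -825 - 295*(-6*(-8) + 32) = -825 - 295*(48 + 32) = -825 - 295*80 = -825 - 23600 = -24425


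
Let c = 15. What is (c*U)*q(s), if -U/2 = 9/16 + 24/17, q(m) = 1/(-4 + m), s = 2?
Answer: 8055/272 ≈ 29.614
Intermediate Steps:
U = -537/136 (U = -2*(9/16 + 24/17) = -2*537/272 = -537/136 ≈ -3.9485)
(c*U)*q(s) = (15*(-537/136))/(-4 + 2) = -8055/136/(-2) = -8055/136*(-½) = 8055/272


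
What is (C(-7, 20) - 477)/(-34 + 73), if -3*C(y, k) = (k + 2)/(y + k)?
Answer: -18625/1521 ≈ -12.245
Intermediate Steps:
C(y, k) = -(2 + k)/(3*(k + y)) (C(y, k) = -(k + 2)/(3*(y + k)) = -(2 + k)/(3*(k + y)))
(C(-7, 20) - 477)/(-34 + 73) = ((-2 - 1*20)/(3*(20 - 7)) - 477)/(-34 + 73) = ((1/3)*(-2 - 20)/13 - 477)/39 = ((1/3)*(1/13)*(-22) - 477)*(1/39) = (-22/39 - 477)*(1/39) = -18625/39*1/39 = -18625/1521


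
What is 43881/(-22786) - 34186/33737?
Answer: -2259375493/768731282 ≈ -2.9391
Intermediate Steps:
43881/(-22786) - 34186/33737 = 43881*(-1/22786) - 34186*1/33737 = -43881/22786 - 34186/33737 = -2259375493/768731282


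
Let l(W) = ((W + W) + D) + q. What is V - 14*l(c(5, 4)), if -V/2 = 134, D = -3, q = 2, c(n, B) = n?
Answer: -394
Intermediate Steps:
V = -268 (V = -2*134 = -268)
l(W) = -1 + 2*W (l(W) = ((W + W) - 3) + 2 = (2*W - 3) + 2 = (-3 + 2*W) + 2 = -1 + 2*W)
V - 14*l(c(5, 4)) = -268 - 14*(-1 + 2*5) = -268 - 14*(-1 + 10) = -268 - 14*9 = -268 - 126 = -394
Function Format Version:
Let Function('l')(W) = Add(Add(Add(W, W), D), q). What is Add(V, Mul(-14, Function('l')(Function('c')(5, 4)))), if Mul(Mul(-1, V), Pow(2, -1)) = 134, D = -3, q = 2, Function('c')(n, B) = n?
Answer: -394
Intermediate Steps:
V = -268 (V = Mul(-2, 134) = -268)
Function('l')(W) = Add(-1, Mul(2, W)) (Function('l')(W) = Add(Add(Add(W, W), -3), 2) = Add(Add(Mul(2, W), -3), 2) = Add(Add(-3, Mul(2, W)), 2) = Add(-1, Mul(2, W)))
Add(V, Mul(-14, Function('l')(Function('c')(5, 4)))) = Add(-268, Mul(-14, Add(-1, Mul(2, 5)))) = Add(-268, Mul(-14, Add(-1, 10))) = Add(-268, Mul(-14, 9)) = Add(-268, -126) = -394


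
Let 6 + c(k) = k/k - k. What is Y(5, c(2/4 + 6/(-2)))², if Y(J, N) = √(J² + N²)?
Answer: 125/4 ≈ 31.250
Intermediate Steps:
c(k) = -5 - k (c(k) = -6 + (k/k - k) = -6 + (1 - k) = -5 - k)
Y(5, c(2/4 + 6/(-2)))² = (√(5² + (-5 - (2/4 + 6/(-2)))²))² = (√(25 + (-5 - (2*(¼) + 6*(-½)))²))² = (√(25 + (-5 - (½ - 3))²))² = (√(25 + (-5 - 1*(-5/2))²))² = (√(25 + (-5 + 5/2)²))² = (√(25 + (-5/2)²))² = (√(25 + 25/4))² = (√(125/4))² = (5*√5/2)² = 125/4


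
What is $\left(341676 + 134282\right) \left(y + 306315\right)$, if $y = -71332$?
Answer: $111842038714$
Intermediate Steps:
$\left(341676 + 134282\right) \left(y + 306315\right) = \left(341676 + 134282\right) \left(-71332 + 306315\right) = 475958 \cdot 234983 = 111842038714$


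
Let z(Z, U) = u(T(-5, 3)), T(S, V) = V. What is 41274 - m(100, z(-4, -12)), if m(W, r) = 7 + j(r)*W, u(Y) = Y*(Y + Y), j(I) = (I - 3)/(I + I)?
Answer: 123676/3 ≈ 41225.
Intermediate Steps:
j(I) = (-3 + I)/(2*I) (j(I) = (-3 + I)/((2*I)) = (-3 + I)*(1/(2*I)) = (-3 + I)/(2*I))
u(Y) = 2*Y² (u(Y) = Y*(2*Y) = 2*Y²)
z(Z, U) = 18 (z(Z, U) = 2*3² = 2*9 = 18)
m(W, r) = 7 + W*(-3 + r)/(2*r) (m(W, r) = 7 + ((-3 + r)/(2*r))*W = 7 + W*(-3 + r)/(2*r))
41274 - m(100, z(-4, -12)) = 41274 - (14*18 + 100*(-3 + 18))/(2*18) = 41274 - (252 + 100*15)/(2*18) = 41274 - (252 + 1500)/(2*18) = 41274 - 1752/(2*18) = 41274 - 1*146/3 = 41274 - 146/3 = 123676/3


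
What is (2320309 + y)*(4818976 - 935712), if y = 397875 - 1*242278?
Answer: 9614596637184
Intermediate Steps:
y = 155597 (y = 397875 - 242278 = 155597)
(2320309 + y)*(4818976 - 935712) = (2320309 + 155597)*(4818976 - 935712) = 2475906*3883264 = 9614596637184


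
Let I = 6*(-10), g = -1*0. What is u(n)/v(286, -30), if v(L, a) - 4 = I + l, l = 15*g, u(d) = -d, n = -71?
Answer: -71/56 ≈ -1.2679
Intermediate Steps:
g = 0
I = -60
l = 0 (l = 15*0 = 0)
v(L, a) = -56 (v(L, a) = 4 + (-60 + 0) = 4 - 60 = -56)
u(n)/v(286, -30) = -1*(-71)/(-56) = 71*(-1/56) = -71/56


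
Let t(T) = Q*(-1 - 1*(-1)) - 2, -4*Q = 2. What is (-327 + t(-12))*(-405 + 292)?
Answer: 37177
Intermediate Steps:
Q = -½ (Q = -¼*2 = -½ ≈ -0.50000)
t(T) = -2 (t(T) = -(-1 - 1*(-1))/2 - 2 = -(-1 + 1)/2 - 2 = -½*0 - 2 = 0 - 2 = -2)
(-327 + t(-12))*(-405 + 292) = (-327 - 2)*(-405 + 292) = -329*(-113) = 37177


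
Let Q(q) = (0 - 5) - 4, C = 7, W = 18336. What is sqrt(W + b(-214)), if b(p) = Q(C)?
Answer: sqrt(18327) ≈ 135.38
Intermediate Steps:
Q(q) = -9 (Q(q) = -5 - 4 = -9)
b(p) = -9
sqrt(W + b(-214)) = sqrt(18336 - 9) = sqrt(18327)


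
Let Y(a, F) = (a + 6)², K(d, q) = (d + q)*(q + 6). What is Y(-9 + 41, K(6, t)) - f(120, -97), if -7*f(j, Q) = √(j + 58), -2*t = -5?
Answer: 1444 + √178/7 ≈ 1445.9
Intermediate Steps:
t = 5/2 (t = -½*(-5) = 5/2 ≈ 2.5000)
K(d, q) = (6 + q)*(d + q) (K(d, q) = (d + q)*(6 + q) = (6 + q)*(d + q))
Y(a, F) = (6 + a)²
f(j, Q) = -√(58 + j)/7 (f(j, Q) = -√(j + 58)/7 = -√(58 + j)/7)
Y(-9 + 41, K(6, t)) - f(120, -97) = (6 + (-9 + 41))² - (-1)*√(58 + 120)/7 = (6 + 32)² - (-1)*√178/7 = 38² + √178/7 = 1444 + √178/7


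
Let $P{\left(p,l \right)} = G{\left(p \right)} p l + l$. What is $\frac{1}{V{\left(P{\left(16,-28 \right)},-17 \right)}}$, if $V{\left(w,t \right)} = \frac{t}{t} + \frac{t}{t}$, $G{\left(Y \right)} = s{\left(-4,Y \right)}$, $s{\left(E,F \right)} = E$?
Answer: $\frac{1}{2} \approx 0.5$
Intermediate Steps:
$G{\left(Y \right)} = -4$
$P{\left(p,l \right)} = l - 4 l p$ ($P{\left(p,l \right)} = - 4 p l + l = - 4 l p + l = l - 4 l p$)
$V{\left(w,t \right)} = 2$ ($V{\left(w,t \right)} = 1 + 1 = 2$)
$\frac{1}{V{\left(P{\left(16,-28 \right)},-17 \right)}} = \frac{1}{2}$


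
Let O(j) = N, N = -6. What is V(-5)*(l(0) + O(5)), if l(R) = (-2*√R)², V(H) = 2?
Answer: -12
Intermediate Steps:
l(R) = 4*R
O(j) = -6
V(-5)*(l(0) + O(5)) = 2*(4*0 - 6) = 2*(0 - 6) = 2*(-6) = -12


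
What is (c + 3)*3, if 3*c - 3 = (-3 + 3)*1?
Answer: 12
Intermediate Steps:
c = 1 (c = 1 + ((-3 + 3)*1)/3 = 1 + (0*1)/3 = 1 + (1/3)*0 = 1 + 0 = 1)
(c + 3)*3 = (1 + 3)*3 = 4*3 = 12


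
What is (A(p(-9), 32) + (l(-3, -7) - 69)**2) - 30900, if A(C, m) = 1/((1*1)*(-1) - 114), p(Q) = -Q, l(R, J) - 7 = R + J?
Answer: -2957341/115 ≈ -25716.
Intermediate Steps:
l(R, J) = 7 + J + R (l(R, J) = 7 + (R + J) = 7 + (J + R) = 7 + J + R)
A(C, m) = -1/115 (A(C, m) = 1/(1*(-1) - 114) = 1/(-1 - 114) = 1/(-115) = -1/115)
(A(p(-9), 32) + (l(-3, -7) - 69)**2) - 30900 = (-1/115 + ((7 - 7 - 3) - 69)**2) - 30900 = (-1/115 + (-3 - 69)**2) - 30900 = (-1/115 + (-72)**2) - 30900 = (-1/115 + 5184) - 30900 = 596159/115 - 30900 = -2957341/115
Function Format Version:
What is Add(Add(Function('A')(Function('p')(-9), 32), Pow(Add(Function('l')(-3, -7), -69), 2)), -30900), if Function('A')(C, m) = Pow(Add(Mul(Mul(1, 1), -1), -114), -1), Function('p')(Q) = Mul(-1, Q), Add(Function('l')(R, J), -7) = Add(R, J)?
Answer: Rational(-2957341, 115) ≈ -25716.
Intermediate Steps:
Function('l')(R, J) = Add(7, J, R) (Function('l')(R, J) = Add(7, Add(R, J)) = Add(7, Add(J, R)) = Add(7, J, R))
Function('A')(C, m) = Rational(-1, 115) (Function('A')(C, m) = Pow(Add(Mul(1, -1), -114), -1) = Pow(Add(-1, -114), -1) = Pow(-115, -1) = Rational(-1, 115))
Add(Add(Function('A')(Function('p')(-9), 32), Pow(Add(Function('l')(-3, -7), -69), 2)), -30900) = Add(Add(Rational(-1, 115), Pow(Add(Add(7, -7, -3), -69), 2)), -30900) = Add(Add(Rational(-1, 115), Pow(Add(-3, -69), 2)), -30900) = Add(Add(Rational(-1, 115), Pow(-72, 2)), -30900) = Add(Add(Rational(-1, 115), 5184), -30900) = Add(Rational(596159, 115), -30900) = Rational(-2957341, 115)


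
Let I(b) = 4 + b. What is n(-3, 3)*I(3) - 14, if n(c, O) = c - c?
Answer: -14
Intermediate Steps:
n(c, O) = 0
n(-3, 3)*I(3) - 14 = 0*(4 + 3) - 14 = 0*7 - 14 = 0 - 14 = -14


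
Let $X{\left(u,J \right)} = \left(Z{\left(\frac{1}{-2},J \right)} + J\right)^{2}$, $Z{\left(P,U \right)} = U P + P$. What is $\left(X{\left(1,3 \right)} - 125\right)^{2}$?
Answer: $15376$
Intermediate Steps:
$Z{\left(P,U \right)} = P + P U$ ($Z{\left(P,U \right)} = P U + P = P + P U$)
$X{\left(u,J \right)} = \left(- \frac{1}{2} + \frac{J}{2}\right)^{2}$ ($X{\left(u,J \right)} = \left(\frac{1 + J}{-2} + J\right)^{2} = \left(- \frac{1 + J}{2} + J\right)^{2} = \left(\left(- \frac{1}{2} - \frac{J}{2}\right) + J\right)^{2} = \left(- \frac{1}{2} + \frac{J}{2}\right)^{2}$)
$\left(X{\left(1,3 \right)} - 125\right)^{2} = \left(\frac{\left(-1 + 3\right)^{2}}{4} - 125\right)^{2} = \left(\frac{2^{2}}{4} - 125\right)^{2} = \left(\frac{1}{4} \cdot 4 - 125\right)^{2} = \left(1 - 125\right)^{2} = \left(-124\right)^{2} = 15376$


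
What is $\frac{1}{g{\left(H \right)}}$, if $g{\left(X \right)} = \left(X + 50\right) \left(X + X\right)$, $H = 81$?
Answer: $\frac{1}{21222} \approx 4.7121 \cdot 10^{-5}$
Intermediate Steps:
$g{\left(X \right)} = 2 X \left(50 + X\right)$ ($g{\left(X \right)} = \left(50 + X\right) 2 X = 2 X \left(50 + X\right)$)
$\frac{1}{g{\left(H \right)}} = \frac{1}{2 \cdot 81 \left(50 + 81\right)} = \frac{1}{2 \cdot 81 \cdot 131} = \frac{1}{21222}$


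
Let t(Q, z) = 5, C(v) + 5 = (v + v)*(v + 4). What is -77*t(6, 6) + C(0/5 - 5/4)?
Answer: -3175/8 ≈ -396.88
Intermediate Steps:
C(v) = -5 + 2*v*(4 + v) (C(v) = -5 + (v + v)*(v + 4) = -5 + (2*v)*(4 + v) = -5 + 2*v*(4 + v))
-77*t(6, 6) + C(0/5 - 5/4) = -77*5 + (-5 + 2*(0/5 - 5/4)² + 8*(0/5 - 5/4)) = -385 + (-5 + 2*(0*(⅕) - 5*¼)² + 8*(0*(⅕) - 5*¼)) = -385 + (-5 + 2*(0 - 5/4)² + 8*(0 - 5/4)) = -385 + (-5 + 2*(-5/4)² + 8*(-5/4)) = -385 + (-5 + 2*(25/16) - 10) = -385 + (-5 + 25/8 - 10) = -385 - 95/8 = -3175/8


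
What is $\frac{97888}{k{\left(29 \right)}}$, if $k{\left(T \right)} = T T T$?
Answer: $\frac{97888}{24389} \approx 4.0136$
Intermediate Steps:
$k{\left(T \right)} = T^{3}$ ($k{\left(T \right)} = T^{2} T = T^{3}$)
$\frac{97888}{k{\left(29 \right)}} = \frac{97888}{29^{3}} = \frac{97888}{24389}$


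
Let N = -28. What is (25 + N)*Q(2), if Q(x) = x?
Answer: -6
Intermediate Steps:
(25 + N)*Q(2) = (25 - 28)*2 = -3*2 = -6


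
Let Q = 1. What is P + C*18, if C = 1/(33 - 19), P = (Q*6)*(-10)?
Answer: -411/7 ≈ -58.714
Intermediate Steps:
P = -60 (P = (1*6)*(-10) = 6*(-10) = -60)
C = 1/14 ≈ 0.071429
P + C*18 = -60 + (1/14)*18 = -60 + 9/7 = -411/7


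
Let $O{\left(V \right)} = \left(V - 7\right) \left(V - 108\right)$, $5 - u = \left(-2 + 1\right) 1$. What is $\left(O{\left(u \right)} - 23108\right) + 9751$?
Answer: $-13255$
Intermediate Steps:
$u = 6$ ($u = 5 - \left(-2 + 1\right) 1 = 5 - \left(-1\right) 1 = 5 - -1 = 5 + 1 = 6$)
$O{\left(V \right)} = \left(-108 + V\right) \left(-7 + V\right)$ ($O{\left(V \right)} = \left(-7 + V\right) \left(-108 + V\right) = \left(-108 + V\right) \left(-7 + V\right)$)
$\left(O{\left(u \right)} - 23108\right) + 9751 = \left(\left(756 + 6^{2} - 690\right) - 23108\right) + 9751 = \left(\left(756 + 36 - 690\right) - 23108\right) + 9751 = \left(102 - 23108\right) + 9751 = -23006 + 9751 = -13255$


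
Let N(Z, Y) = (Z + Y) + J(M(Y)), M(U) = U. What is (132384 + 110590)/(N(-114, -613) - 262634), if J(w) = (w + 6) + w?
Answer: -242974/264581 ≈ -0.91833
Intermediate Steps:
J(w) = 6 + 2*w (J(w) = (6 + w) + w = 6 + 2*w)
N(Z, Y) = 6 + Z + 3*Y (N(Z, Y) = (Z + Y) + (6 + 2*Y) = (Y + Z) + (6 + 2*Y) = 6 + Z + 3*Y)
(132384 + 110590)/(N(-114, -613) - 262634) = (132384 + 110590)/((6 - 114 + 3*(-613)) - 262634) = 242974/((6 - 114 - 1839) - 262634) = 242974/(-1947 - 262634) = 242974/(-264581) = 242974*(-1/264581) = -242974/264581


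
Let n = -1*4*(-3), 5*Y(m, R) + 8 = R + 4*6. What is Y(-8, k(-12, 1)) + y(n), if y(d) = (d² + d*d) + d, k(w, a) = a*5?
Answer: 1521/5 ≈ 304.20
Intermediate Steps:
k(w, a) = 5*a
Y(m, R) = 16/5 + R/5 (Y(m, R) = -8/5 + (R + 4*6)/5 = -8/5 + (R + 24)/5 = -8/5 + (24 + R)/5 = -8/5 + (24/5 + R/5) = 16/5 + R/5)
n = 12 (n = -4*(-3) = 12)
y(d) = d + 2*d² (y(d) = (d² + d²) + d = 2*d² + d = d + 2*d²)
Y(-8, k(-12, 1)) + y(n) = (16/5 + (5*1)/5) + 12*(1 + 2*12) = (16/5 + (⅕)*5) + 12*(1 + 24) = (16/5 + 1) + 12*25 = 21/5 + 300 = 1521/5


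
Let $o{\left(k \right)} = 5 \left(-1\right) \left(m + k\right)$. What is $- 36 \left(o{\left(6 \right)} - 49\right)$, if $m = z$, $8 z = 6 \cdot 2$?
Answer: $3114$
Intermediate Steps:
$z = \frac{3}{2}$ ($z = \frac{6 \cdot 2}{8} = \frac{1}{8} \cdot 12 = \frac{3}{2} \approx 1.5$)
$m = \frac{3}{2} \approx 1.5$
$o{\left(k \right)} = - \frac{15}{2} - 5 k$ ($o{\left(k \right)} = 5 \left(-1\right) \left(\frac{3}{2} + k\right) = - 5 \left(\frac{3}{2} + k\right) = - \frac{15}{2} - 5 k$)
$- 36 \left(o{\left(6 \right)} - 49\right) = - 36 \left(\left(- \frac{15}{2} - 30\right) - 49\right) = - 36 \left(- \frac{75}{2} - 49\right) = \left(-36\right) \left(- \frac{173}{2}\right) = 3114$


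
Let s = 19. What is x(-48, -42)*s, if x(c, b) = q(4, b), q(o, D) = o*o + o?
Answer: 380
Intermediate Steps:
q(o, D) = o + o² (q(o, D) = o² + o = o + o²)
x(c, b) = 20 (x(c, b) = 4*(1 + 4) = 4*5 = 20)
x(-48, -42)*s = 20*19 = 380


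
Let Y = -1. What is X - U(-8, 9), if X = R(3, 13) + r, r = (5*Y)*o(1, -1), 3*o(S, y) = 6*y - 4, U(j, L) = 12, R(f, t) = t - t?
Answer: 14/3 ≈ 4.6667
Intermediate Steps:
R(f, t) = 0
o(S, y) = -4/3 + 2*y (o(S, y) = (6*y - 4)/3 = (-4 + 6*y)/3 = -4/3 + 2*y)
r = 50/3 (r = (5*(-1))*(-4/3 + 2*(-1)) = -5*(-4/3 - 2) = -5*(-10/3) = 50/3 ≈ 16.667)
X = 50/3 (X = 0 + 50/3 = 50/3 ≈ 16.667)
X - U(-8, 9) = 50/3 - 1*12 = 50/3 - 12 = 14/3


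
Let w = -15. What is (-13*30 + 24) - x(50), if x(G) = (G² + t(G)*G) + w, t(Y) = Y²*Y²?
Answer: -312502851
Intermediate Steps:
t(Y) = Y⁴
x(G) = -15 + G² + G⁵ (x(G) = (G² + G⁴*G) - 15 = (G² + G⁵) - 15 = -15 + G² + G⁵)
(-13*30 + 24) - x(50) = (-13*30 + 24) - (-15 + 50² + 50⁵) = (-390 + 24) - (-15 + 2500 + 312500000) = -366 - 1*312502485 = -366 - 312502485 = -312502851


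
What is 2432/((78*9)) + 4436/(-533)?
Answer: -69916/14391 ≈ -4.8583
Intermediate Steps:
2432/((78*9)) + 4436/(-533) = 2432/702 + 4436*(-1/533) = 2432*(1/702) - 4436/533 = 1216/351 - 4436/533 = -69916/14391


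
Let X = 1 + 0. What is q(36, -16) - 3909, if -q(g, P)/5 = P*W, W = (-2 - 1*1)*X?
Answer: -4149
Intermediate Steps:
X = 1
W = -3 (W = (-2 - 1*1)*1 = (-2 - 1)*1 = -3*1 = -3)
q(g, P) = 15*P (q(g, P) = -5*P*(-3) = -(-15)*P = 15*P)
q(36, -16) - 3909 = 15*(-16) - 3909 = -240 - 3909 = -4149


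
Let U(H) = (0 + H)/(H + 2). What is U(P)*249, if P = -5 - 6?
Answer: 913/3 ≈ 304.33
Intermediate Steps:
P = -11
U(H) = H/(2 + H)
U(P)*249 = -11/(2 - 11)*249 = -11/(-9)*249 = -11*(-1/9)*249 = (11/9)*249 = 913/3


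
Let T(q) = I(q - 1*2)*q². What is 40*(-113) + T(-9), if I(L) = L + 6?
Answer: -4925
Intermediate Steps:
I(L) = 6 + L
T(q) = q²*(4 + q) (T(q) = (6 + (q - 1*2))*q² = (6 + (q - 2))*q² = (6 + (-2 + q))*q² = (4 + q)*q² = q²*(4 + q))
40*(-113) + T(-9) = 40*(-113) + (-9)²*(4 - 9) = -4520 + 81*(-5) = -4520 - 405 = -4925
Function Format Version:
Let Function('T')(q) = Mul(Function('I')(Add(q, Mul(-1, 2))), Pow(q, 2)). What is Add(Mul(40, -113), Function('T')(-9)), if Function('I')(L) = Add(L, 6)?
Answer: -4925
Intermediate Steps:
Function('I')(L) = Add(6, L)
Function('T')(q) = Mul(Pow(q, 2), Add(4, q)) (Function('T')(q) = Mul(Add(6, Add(q, Mul(-1, 2))), Pow(q, 2)) = Mul(Add(6, Add(q, -2)), Pow(q, 2)) = Mul(Add(6, Add(-2, q)), Pow(q, 2)) = Mul(Add(4, q), Pow(q, 2)) = Mul(Pow(q, 2), Add(4, q)))
Add(Mul(40, -113), Function('T')(-9)) = Add(Mul(40, -113), Mul(Pow(-9, 2), Add(4, -9))) = Add(-4520, Mul(81, -5)) = Add(-4520, -405) = -4925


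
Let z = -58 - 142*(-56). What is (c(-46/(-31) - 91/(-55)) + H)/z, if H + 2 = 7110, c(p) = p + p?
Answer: 6064921/6729635 ≈ 0.90123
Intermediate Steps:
c(p) = 2*p
z = 7894 (z = -58 + 7952 = 7894)
H = 7108 (H = -2 + 7110 = 7108)
(c(-46/(-31) - 91/(-55)) + H)/z = (2*(-46/(-31) - 91/(-55)) + 7108)/7894 = (2*(-46*(-1/31) - 91*(-1/55)) + 7108)*(1/7894) = (2*(46/31 + 91/55) + 7108)*(1/7894) = (2*(5351/1705) + 7108)*(1/7894) = (10702/1705 + 7108)*(1/7894) = (12129842/1705)*(1/7894) = 6064921/6729635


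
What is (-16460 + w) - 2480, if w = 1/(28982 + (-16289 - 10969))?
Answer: -32652559/1724 ≈ -18940.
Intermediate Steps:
w = 1/1724 (w = 1/(28982 - 27258) = 1/1724 ≈ 0.00058005)
(-16460 + w) - 2480 = (-16460 + 1/1724) - 2480 = -28377039/1724 - 2480 = -32652559/1724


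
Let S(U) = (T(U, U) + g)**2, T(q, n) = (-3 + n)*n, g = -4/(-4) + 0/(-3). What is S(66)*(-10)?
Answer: -172972810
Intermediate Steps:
g = 1 (g = -4*(-1/4) + 0*(-1/3) = 1 + 0 = 1)
T(q, n) = n*(-3 + n)
S(U) = (1 + U*(-3 + U))**2 (S(U) = (U*(-3 + U) + 1)**2 = (1 + U*(-3 + U))**2)
S(66)*(-10) = (1 + 66*(-3 + 66))**2*(-10) = (1 + 66*63)**2*(-10) = (1 + 4158)**2*(-10) = 4159**2*(-10) = 17297281*(-10) = -172972810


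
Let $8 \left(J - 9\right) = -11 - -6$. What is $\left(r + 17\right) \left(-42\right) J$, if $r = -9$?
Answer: $-2814$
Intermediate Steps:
$J = \frac{67}{8}$ ($J = 9 + \frac{-11 - -6}{8} = 9 + \frac{-11 + 6}{8} = 9 + \frac{1}{8} \left(-5\right) = 9 - \frac{5}{8} = \frac{67}{8} \approx 8.375$)
$\left(r + 17\right) \left(-42\right) J = \left(-9 + 17\right) \left(-42\right) \frac{67}{8} = 8 \left(-42\right) \frac{67}{8} = \left(-336\right) \frac{67}{8} = -2814$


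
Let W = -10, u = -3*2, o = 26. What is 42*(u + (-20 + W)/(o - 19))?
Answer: -432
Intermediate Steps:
u = -6
42*(u + (-20 + W)/(o - 19)) = 42*(-6 + (-20 - 10)/(26 - 19)) = 42*(-6 - 30/7) = 42*(-72/7) = -432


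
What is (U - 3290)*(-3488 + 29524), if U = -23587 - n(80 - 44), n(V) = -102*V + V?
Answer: -605102676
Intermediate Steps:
n(V) = -101*V
U = -19951 (U = -23587 - (-101)*(80 - 44) = -23587 - (-101)*36 = -23587 - 1*(-3636) = -23587 + 3636 = -19951)
(U - 3290)*(-3488 + 29524) = (-19951 - 3290)*(-3488 + 29524) = -23241*26036 = -605102676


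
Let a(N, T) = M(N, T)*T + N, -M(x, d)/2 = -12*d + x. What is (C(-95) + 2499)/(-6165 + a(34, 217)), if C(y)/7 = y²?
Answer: 65674/1109249 ≈ 0.059206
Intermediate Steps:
C(y) = 7*y²
M(x, d) = -2*x + 24*d (M(x, d) = -2*(-12*d + x) = -2*(x - 12*d) = -2*x + 24*d)
a(N, T) = N + T*(-2*N + 24*T) (a(N, T) = (-2*N + 24*T)*T + N = T*(-2*N + 24*T) + N = N + T*(-2*N + 24*T))
(C(-95) + 2499)/(-6165 + a(34, 217)) = (7*(-95)² + 2499)/(-6165 + (34 - 2*217*(34 - 12*217))) = (7*9025 + 2499)/(-6165 + (34 - 2*217*(34 - 2604))) = (63175 + 2499)/(-6165 + (34 - 2*217*(-2570))) = 65674/(-6165 + (34 + 1115380)) = 65674/(-6165 + 1115414) = 65674/1109249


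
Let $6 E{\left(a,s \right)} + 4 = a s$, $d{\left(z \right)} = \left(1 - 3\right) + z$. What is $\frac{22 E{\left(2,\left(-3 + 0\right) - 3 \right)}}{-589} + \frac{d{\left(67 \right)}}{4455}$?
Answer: $\frac{59929}{524799} \approx 0.11419$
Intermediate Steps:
$d{\left(z \right)} = -2 + z$
$E{\left(a,s \right)} = - \frac{2}{3} + \frac{a s}{6}$
$\frac{22 E{\left(2,\left(-3 + 0\right) - 3 \right)}}{-589} + \frac{d{\left(67 \right)}}{4455} = \frac{22 \left(- \frac{2}{3} + \frac{1}{6} \cdot 2 \left(\left(-3 + 0\right) - 3\right)\right)}{-589} + \frac{-2 + 67}{4455} = 22 \left(- \frac{2}{3} + \frac{1}{6} \cdot 2 \left(-3 - 3\right)\right) \left(- \frac{1}{589}\right) + 65 \cdot \frac{1}{4455} = 22 \left(- \frac{2}{3} + \frac{1}{6} \cdot 2 \left(-6\right)\right) \left(- \frac{1}{589}\right) + \frac{13}{891} = 22 \left(- \frac{2}{3} - 2\right) \left(- \frac{1}{589}\right) + \frac{13}{891} = 22 \left(- \frac{8}{3}\right) \left(- \frac{1}{589}\right) + \frac{13}{891} = \left(- \frac{176}{3}\right) \left(- \frac{1}{589}\right) + \frac{13}{891} = \frac{176}{1767} + \frac{13}{891} = \frac{59929}{524799}$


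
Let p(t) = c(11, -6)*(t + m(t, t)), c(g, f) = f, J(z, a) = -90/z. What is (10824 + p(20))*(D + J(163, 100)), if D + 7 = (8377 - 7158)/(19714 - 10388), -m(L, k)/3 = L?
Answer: -62409860988/760069 ≈ -82111.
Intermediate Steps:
m(L, k) = -3*L
D = -64063/9326 (D = -7 + (8377 - 7158)/(19714 - 10388) = -7 + 1219/9326 = -64063/9326 ≈ -6.8693)
p(t) = 12*t (p(t) = -6*(t - 3*t) = -(-12)*t = 12*t)
(10824 + p(20))*(D + J(163, 100)) = (10824 + 12*20)*(-64063/9326 - 90/163) = (10824 + 240)*(-64063/9326 - 90*1/163) = 11064*(-64063/9326 - 90/163) = 11064*(-11281609/1520138) = -62409860988/760069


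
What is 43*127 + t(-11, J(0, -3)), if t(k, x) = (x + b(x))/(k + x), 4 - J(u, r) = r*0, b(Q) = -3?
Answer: 38226/7 ≈ 5460.9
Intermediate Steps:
J(u, r) = 4 (J(u, r) = 4 - r*0 = 4 - 1*0 = 4 + 0 = 4)
t(k, x) = (-3 + x)/(k + x) (t(k, x) = (x - 3)/(k + x) = (-3 + x)/(k + x))
43*127 + t(-11, J(0, -3)) = 43*127 + (-3 + 4)/(-11 + 4) = 5461 + 1/(-7) = 5461 - ⅐*1 = 5461 - ⅐ = 38226/7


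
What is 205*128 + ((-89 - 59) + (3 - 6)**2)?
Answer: 26101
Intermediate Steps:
205*128 + ((-89 - 59) + (3 - 6)**2) = 26240 + (-148 + (-3)**2) = 26240 + (-148 + 9) = 26240 - 139 = 26101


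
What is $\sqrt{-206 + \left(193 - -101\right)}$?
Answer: $2 \sqrt{22} \approx 9.3808$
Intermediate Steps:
$\sqrt{-206 + \left(193 - -101\right)} = \sqrt{-206 + \left(193 + 101\right)} = \sqrt{-206 + 294} = \sqrt{88} = 2 \sqrt{22}$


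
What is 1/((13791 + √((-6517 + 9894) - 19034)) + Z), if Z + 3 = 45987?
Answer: 19925/1191022094 - I*√15657/3573066282 ≈ 1.6729e-5 - 3.502e-8*I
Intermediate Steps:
Z = 45984 (Z = -3 + 45987 = 45984)
1/((13791 + √((-6517 + 9894) - 19034)) + Z) = 1/((13791 + √((-6517 + 9894) - 19034)) + 45984) = 1/((13791 + √(3377 - 19034)) + 45984) = 1/((13791 + √(-15657)) + 45984) = 1/((13791 + I*√15657) + 45984) = 1/(59775 + I*√15657)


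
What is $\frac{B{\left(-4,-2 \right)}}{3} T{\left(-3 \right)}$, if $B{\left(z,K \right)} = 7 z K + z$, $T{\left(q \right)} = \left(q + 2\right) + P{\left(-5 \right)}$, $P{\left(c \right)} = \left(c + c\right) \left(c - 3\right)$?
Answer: $\frac{4108}{3} \approx 1369.3$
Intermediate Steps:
$P{\left(c \right)} = 2 c \left(-3 + c\right)$
$T{\left(q \right)} = 82 + q$ ($T{\left(q \right)} = \left(q + 2\right) + 2 \left(-5\right) \left(-3 - 5\right) = \left(2 + q\right) + 2 \left(-5\right) \left(-8\right) = \left(2 + q\right) + 80 = 82 + q$)
$B{\left(z,K \right)} = z + 7 K z$ ($B{\left(z,K \right)} = 7 K z + z = z + 7 K z$)
$\frac{B{\left(-4,-2 \right)}}{3} T{\left(-3 \right)} = \frac{\left(-4\right) \left(1 + 7 \left(-2\right)\right)}{3} \left(82 - 3\right) = - 4 \left(1 - 14\right) \frac{1}{3} \cdot 79 = \left(-4\right) \left(-13\right) \frac{1}{3} \cdot 79 = 52 \cdot \frac{1}{3} \cdot 79 = \frac{52}{3} \cdot 79 = \frac{4108}{3}$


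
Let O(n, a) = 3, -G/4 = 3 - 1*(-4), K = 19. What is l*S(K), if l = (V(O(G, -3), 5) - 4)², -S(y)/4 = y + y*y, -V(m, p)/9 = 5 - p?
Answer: -24320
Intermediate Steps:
G = -28 (G = -4*(3 - 1*(-4)) = -4*(3 + 4) = -4*7 = -28)
V(m, p) = -45 + 9*p (V(m, p) = -9*(5 - p) = -45 + 9*p)
S(y) = -4*y - 4*y² (S(y) = -4*(y + y*y) = -4*(y + y²) = -4*y - 4*y²)
l = 16 (l = ((-45 + 9*5) - 4)² = ((-45 + 45) - 4)² = (0 - 4)² = (-4)² = 16)
l*S(K) = 16*(-4*19*(1 + 19)) = 16*(-4*19*20) = 16*(-1520) = -24320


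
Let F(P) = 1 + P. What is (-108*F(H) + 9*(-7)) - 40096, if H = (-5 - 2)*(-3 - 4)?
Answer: -45559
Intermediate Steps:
H = 49 (H = -7*(-7) = 49)
(-108*F(H) + 9*(-7)) - 40096 = (-108*(1 + 49) + 9*(-7)) - 40096 = (-108*50 - 63) - 40096 = (-5400 - 63) - 40096 = -5463 - 40096 = -45559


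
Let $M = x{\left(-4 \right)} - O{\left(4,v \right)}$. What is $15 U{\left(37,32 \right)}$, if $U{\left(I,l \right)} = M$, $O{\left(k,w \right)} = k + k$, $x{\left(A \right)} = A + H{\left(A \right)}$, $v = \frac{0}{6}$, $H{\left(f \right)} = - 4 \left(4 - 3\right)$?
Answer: $-240$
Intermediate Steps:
$H{\left(f \right)} = -4$ ($H{\left(f \right)} = \left(-4\right) 1 = -4$)
$v = 0$ ($v = 0 \cdot \frac{1}{6} = 0$)
$x{\left(A \right)} = -4 + A$ ($x{\left(A \right)} = A - 4 = -4 + A$)
$O{\left(k,w \right)} = 2 k$
$M = -16$ ($M = \left(-4 - 4\right) - 2 \cdot 4 = -8 - 8 = -16$)
$U{\left(I,l \right)} = -16$
$15 U{\left(37,32 \right)} = 15 \left(-16\right) = -240$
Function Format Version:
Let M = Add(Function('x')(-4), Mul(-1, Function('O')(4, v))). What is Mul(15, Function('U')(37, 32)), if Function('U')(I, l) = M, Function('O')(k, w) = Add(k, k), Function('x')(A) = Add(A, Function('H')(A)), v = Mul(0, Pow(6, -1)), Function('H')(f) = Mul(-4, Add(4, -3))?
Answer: -240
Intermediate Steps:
Function('H')(f) = -4 (Function('H')(f) = Mul(-4, 1) = -4)
v = 0 (v = Mul(0, Rational(1, 6)) = 0)
Function('x')(A) = Add(-4, A) (Function('x')(A) = Add(A, -4) = Add(-4, A))
Function('O')(k, w) = Mul(2, k)
M = -16 (M = Add(Add(-4, -4), Mul(-1, Mul(2, 4))) = Add(-8, Mul(-1, 8)) = Add(-8, -8) = -16)
Function('U')(I, l) = -16
Mul(15, Function('U')(37, 32)) = Mul(15, -16) = -240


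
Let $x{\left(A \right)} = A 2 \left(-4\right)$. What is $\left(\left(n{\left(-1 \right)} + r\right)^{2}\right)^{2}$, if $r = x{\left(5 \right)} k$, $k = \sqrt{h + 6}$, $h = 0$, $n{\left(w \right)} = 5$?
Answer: $93600625 - 7700000 \sqrt{6} \approx 7.474 \cdot 10^{7}$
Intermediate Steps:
$x{\left(A \right)} = - 8 A$ ($x{\left(A \right)} = 2 A \left(-4\right) = - 8 A$)
$k = \sqrt{6}$ ($k = \sqrt{0 + 6} = \sqrt{6} \approx 2.4495$)
$r = - 40 \sqrt{6}$ ($r = \left(-8\right) 5 \sqrt{6} = - 40 \sqrt{6} \approx -97.98$)
$\left(\left(n{\left(-1 \right)} + r\right)^{2}\right)^{2} = \left(\left(5 - 40 \sqrt{6}\right)^{2}\right)^{2} = \left(5 - 40 \sqrt{6}\right)^{4}$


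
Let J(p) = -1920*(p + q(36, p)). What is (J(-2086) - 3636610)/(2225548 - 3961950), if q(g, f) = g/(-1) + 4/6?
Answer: -218175/868201 ≈ -0.25130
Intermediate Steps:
q(g, f) = 2/3 - g (q(g, f) = g*(-1) + 4*(1/6) = -g + 2/3 = 2/3 - g)
J(p) = 67840 - 1920*p (J(p) = -1920*(p + (2/3 - 1*36)) = -1920*(p + (2/3 - 36)) = -1920*(p - 106/3) = -1920*(-106/3 + p) = 67840 - 1920*p)
(J(-2086) - 3636610)/(2225548 - 3961950) = ((67840 - 1920*(-2086)) - 3636610)/(2225548 - 3961950) = ((67840 + 4005120) - 3636610)/(-1736402) = (4072960 - 3636610)*(-1/1736402) = 436350*(-1/1736402) = -218175/868201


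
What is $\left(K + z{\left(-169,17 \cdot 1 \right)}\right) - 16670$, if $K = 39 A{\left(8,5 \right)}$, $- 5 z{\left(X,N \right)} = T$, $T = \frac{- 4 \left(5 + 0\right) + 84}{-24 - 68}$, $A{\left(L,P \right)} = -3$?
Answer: $- \frac{1930489}{115} \approx -16787.0$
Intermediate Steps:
$T = - \frac{16}{23}$ ($T = \frac{\left(-4\right) 5 + 84}{-92} = \left(-20 + 84\right) \left(- \frac{1}{92}\right) = 64 \left(- \frac{1}{92}\right) = - \frac{16}{23} \approx -0.69565$)
$z{\left(X,N \right)} = \frac{16}{115}$ ($z{\left(X,N \right)} = \left(- \frac{1}{5}\right) \left(- \frac{16}{23}\right) = \frac{16}{115}$)
$K = -117$ ($K = 39 \left(-3\right) = -117$)
$\left(K + z{\left(-169,17 \cdot 1 \right)}\right) - 16670 = \left(-117 + \frac{16}{115}\right) - 16670 = - \frac{13439}{115} - 16670 = - \frac{1930489}{115}$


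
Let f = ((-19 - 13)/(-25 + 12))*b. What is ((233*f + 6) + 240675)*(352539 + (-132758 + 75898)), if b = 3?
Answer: 931749874059/13 ≈ 7.1673e+10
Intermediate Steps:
f = 96/13 (f = ((-19 - 13)/(-25 + 12))*3 = -32/(-13)*3 = -32*(-1/13)*3 = (32/13)*3 = 96/13 ≈ 7.3846)
((233*f + 6) + 240675)*(352539 + (-132758 + 75898)) = ((233*(96/13) + 6) + 240675)*(352539 + (-132758 + 75898)) = ((22368/13 + 6) + 240675)*(352539 - 56860) = (22446/13 + 240675)*295679 = (3151221/13)*295679 = 931749874059/13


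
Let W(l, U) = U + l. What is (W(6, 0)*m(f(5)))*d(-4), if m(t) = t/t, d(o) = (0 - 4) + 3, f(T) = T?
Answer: -6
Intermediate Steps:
d(o) = -1 (d(o) = -4 + 3 = -1)
m(t) = 1
(W(6, 0)*m(f(5)))*d(-4) = ((0 + 6)*1)*(-1) = (6*1)*(-1) = 6*(-1) = -6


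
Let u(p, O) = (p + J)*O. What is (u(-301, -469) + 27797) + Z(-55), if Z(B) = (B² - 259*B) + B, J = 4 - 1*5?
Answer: 186650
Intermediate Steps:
J = -1 (J = 4 - 5 = -1)
Z(B) = B² - 258*B
u(p, O) = O*(-1 + p) (u(p, O) = (p - 1)*O = (-1 + p)*O = O*(-1 + p))
(u(-301, -469) + 27797) + Z(-55) = (-469*(-1 - 301) + 27797) - 55*(-258 - 55) = (-469*(-302) + 27797) - 55*(-313) = (141638 + 27797) + 17215 = 169435 + 17215 = 186650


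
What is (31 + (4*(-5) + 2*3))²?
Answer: 289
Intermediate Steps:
(31 + (4*(-5) + 2*3))² = (31 + (-20 + 6))² = (31 - 14)² = 17² = 289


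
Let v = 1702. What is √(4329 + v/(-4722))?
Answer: √24129226398/2361 ≈ 65.792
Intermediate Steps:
√(4329 + v/(-4722)) = √(4329 + 1702/(-4722)) = √(4329 + 1702*(-1/4722)) = √(4329 - 851/2361) = √(10219918/2361) = √24129226398/2361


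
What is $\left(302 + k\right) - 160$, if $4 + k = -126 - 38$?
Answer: $-26$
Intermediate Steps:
$k = -168$ ($k = -4 - 164 = -168$)
$\left(302 + k\right) - 160 = \left(302 - 168\right) - 160 = 134 - 160 = -26$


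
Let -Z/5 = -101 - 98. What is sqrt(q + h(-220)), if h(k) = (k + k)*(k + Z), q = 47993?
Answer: I*sqrt(293007) ≈ 541.3*I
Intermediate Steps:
Z = 995 (Z = -5*(-101 - 98) = -5*(-199) = 995)
h(k) = 2*k*(995 + k) (h(k) = (k + k)*(k + 995) = (2*k)*(995 + k) = 2*k*(995 + k))
sqrt(q + h(-220)) = sqrt(47993 + 2*(-220)*(995 - 220)) = sqrt(47993 + 2*(-220)*775) = sqrt(47993 - 341000) = sqrt(-293007) = I*sqrt(293007)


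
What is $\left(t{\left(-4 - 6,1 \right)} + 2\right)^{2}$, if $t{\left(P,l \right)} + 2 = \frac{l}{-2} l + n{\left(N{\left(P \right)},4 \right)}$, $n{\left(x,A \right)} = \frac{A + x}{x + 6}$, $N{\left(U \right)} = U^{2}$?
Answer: $\frac{2601}{11236} \approx 0.23149$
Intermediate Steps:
$n{\left(x,A \right)} = \frac{A + x}{6 + x}$
$t{\left(P,l \right)} = -2 - \frac{l^{2}}{2} + \frac{4 + P^{2}}{6 + P^{2}}$ ($t{\left(P,l \right)} = -2 + \left(\frac{l}{-2} l + \frac{4 + P^{2}}{6 + P^{2}}\right) = -2 + \left(l \left(- \frac{1}{2}\right) l + \frac{4 + P^{2}}{6 + P^{2}}\right) = -2 + \left(- \frac{l}{2} l + \frac{4 + P^{2}}{6 + P^{2}}\right) = -2 - \left(\frac{l^{2}}{2} - \frac{4 + P^{2}}{6 + P^{2}}\right) = -2 - \frac{l^{2}}{2} + \frac{4 + P^{2}}{6 + P^{2}}$)
$\left(t{\left(-4 - 6,1 \right)} + 2\right)^{2} = \left(\frac{4 + \left(-4 - 6\right)^{2} - \frac{\left(4 + 1^{2}\right) \left(6 + \left(-4 - 6\right)^{2}\right)}{2}}{6 + \left(-4 - 6\right)^{2}} + 2\right)^{2} = \left(\frac{4 + \left(-4 - 6\right)^{2} - \frac{\left(4 + 1\right) \left(6 + \left(-4 - 6\right)^{2}\right)}{2}}{6 + \left(-4 - 6\right)^{2}} + 2\right)^{2} = \left(\frac{4 + \left(-10\right)^{2} - \frac{5 \left(6 + \left(-10\right)^{2}\right)}{2}}{6 + \left(-10\right)^{2}} + 2\right)^{2} = \left(\frac{4 + 100 - \frac{5 \left(6 + 100\right)}{2}}{6 + 100} + 2\right)^{2} = \left(\frac{4 + 100 - \frac{5}{2} \cdot 106}{106} + 2\right)^{2} = \left(\frac{4 + 100 - 265}{106} + 2\right)^{2} = \left(\frac{1}{106} \left(-161\right) + 2\right)^{2} = \left(- \frac{161}{106} + 2\right)^{2} = \left(\frac{51}{106}\right)^{2} = \frac{2601}{11236}$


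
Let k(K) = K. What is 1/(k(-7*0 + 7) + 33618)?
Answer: 1/33625 ≈ 2.9740e-5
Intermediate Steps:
1/(k(-7*0 + 7) + 33618) = 1/((-7*0 + 7) + 33618) = 1/((0 + 7) + 33618) = 1/(7 + 33618) = 1/33625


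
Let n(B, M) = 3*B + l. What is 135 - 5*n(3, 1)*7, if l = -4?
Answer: -40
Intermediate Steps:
n(B, M) = -4 + 3*B (n(B, M) = 3*B - 4 = -4 + 3*B)
135 - 5*n(3, 1)*7 = 135 - 5*(-4 + 3*3)*7 = 135 - 5*(-4 + 9)*7 = 135 - 5*5*7 = 135 - 5*35 = 135 - 1*175 = 135 - 175 = -40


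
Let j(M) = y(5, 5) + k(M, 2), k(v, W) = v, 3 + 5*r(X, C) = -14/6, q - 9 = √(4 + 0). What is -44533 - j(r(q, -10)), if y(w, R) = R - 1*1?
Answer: -668039/15 ≈ -44536.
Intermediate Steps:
y(w, R) = -1 + R (y(w, R) = R - 1 = -1 + R)
q = 11 (q = 9 + √(4 + 0) = 9 + √4 = 9 + 2 = 11)
r(X, C) = -16/15 (r(X, C) = -⅗ + (-14/6)/5 = -⅗ + (-14*⅙)/5 = -⅗ + (⅕)*(-7/3) = -⅗ - 7/15 = -16/15)
j(M) = 4 + M (j(M) = (-1 + 5) + M = 4 + M)
-44533 - j(r(q, -10)) = -44533 - (4 - 16/15) = -44533 - 1*44/15 = -44533 - 44/15 = -668039/15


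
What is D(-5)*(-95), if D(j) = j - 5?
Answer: 950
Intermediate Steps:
D(j) = -5 + j
D(-5)*(-95) = (-5 - 5)*(-95) = -10*(-95) = 950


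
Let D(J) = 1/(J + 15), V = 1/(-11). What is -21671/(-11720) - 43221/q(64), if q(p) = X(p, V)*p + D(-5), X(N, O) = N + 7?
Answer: -1360249763/177522840 ≈ -7.6624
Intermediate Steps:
V = -1/11 ≈ -0.090909
X(N, O) = 7 + N
D(J) = 1/(15 + J)
q(p) = 1/10 + p*(7 + p) (q(p) = (7 + p)*p + 1/(15 - 5) = p*(7 + p) + 1/10 = 1/10 + p*(7 + p))
-21671/(-11720) - 43221/q(64) = -21671/(-11720) - 43221/(1/10 + 64*(7 + 64)) = -21671*(-1/11720) - 43221/(1/10 + 64*71) = 21671/11720 - 43221/(1/10 + 4544) = 21671/11720 - 43221/45441/10 = 21671/11720 - 43221*10/45441 = 21671/11720 - 144070/15147 = -1360249763/177522840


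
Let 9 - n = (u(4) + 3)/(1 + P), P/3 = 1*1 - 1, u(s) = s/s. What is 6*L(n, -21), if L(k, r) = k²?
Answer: 150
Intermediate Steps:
u(s) = 1
P = 0 (P = 3*(1*1 - 1) = 3*(1 - 1) = 3*0 = 0)
n = 5 (n = 9 - (1 + 3)/(1 + 0) = 9 - 4/1 = 9 - 4 = 5)
6*L(n, -21) = 6*5² = 6*25 = 150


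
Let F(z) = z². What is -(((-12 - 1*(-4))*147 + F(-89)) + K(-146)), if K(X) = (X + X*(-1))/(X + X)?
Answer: -6745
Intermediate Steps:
K(X) = 0 (K(X) = (X - X)/((2*X)) = 0*(1/(2*X)) = 0)
-(((-12 - 1*(-4))*147 + F(-89)) + K(-146)) = -(((-12 - 1*(-4))*147 + (-89)²) + 0) = -(((-12 + 4)*147 + 7921) + 0) = -((-8*147 + 7921) + 0) = -((-1176 + 7921) + 0) = -(6745 + 0) = -1*6745 = -6745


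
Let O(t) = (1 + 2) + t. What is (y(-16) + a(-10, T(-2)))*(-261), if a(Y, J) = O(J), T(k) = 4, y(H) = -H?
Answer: -6003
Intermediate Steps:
O(t) = 3 + t
a(Y, J) = 3 + J
(y(-16) + a(-10, T(-2)))*(-261) = (-1*(-16) + (3 + 4))*(-261) = (16 + 7)*(-261) = 23*(-261) = -6003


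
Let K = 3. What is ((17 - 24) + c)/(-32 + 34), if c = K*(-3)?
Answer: -8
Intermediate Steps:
c = -9 (c = 3*(-3) = -9)
((17 - 24) + c)/(-32 + 34) = ((17 - 24) - 9)/(-32 + 34) = (-7 - 9)/2 = -16*½ = -8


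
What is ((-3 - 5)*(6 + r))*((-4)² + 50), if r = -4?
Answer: -1056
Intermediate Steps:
((-3 - 5)*(6 + r))*((-4)² + 50) = ((-3 - 5)*(6 - 4))*((-4)² + 50) = (-8*2)*(16 + 50) = -16*66 = -1056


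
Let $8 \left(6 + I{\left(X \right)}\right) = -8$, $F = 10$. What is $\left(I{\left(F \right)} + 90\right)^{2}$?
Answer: $6889$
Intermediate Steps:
$I{\left(X \right)} = -7$ ($I{\left(X \right)} = -6 + \frac{1}{8} \left(-8\right) = -6 - 1 = -7$)
$\left(I{\left(F \right)} + 90\right)^{2} = \left(-7 + 90\right)^{2} = 83^{2} = 6889$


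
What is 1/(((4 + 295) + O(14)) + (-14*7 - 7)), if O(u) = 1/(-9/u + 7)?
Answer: 89/17280 ≈ 0.0051505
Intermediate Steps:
O(u) = 1/(7 - 9/u)
1/(((4 + 295) + O(14)) + (-14*7 - 7)) = 1/(((4 + 295) + 14/(-9 + 7*14)) + (-14*7 - 7)) = 1/((299 + 14/(-9 + 98)) + (-98 - 7)) = 1/((299 + 14/89) - 105) = 1/(26625/89 - 105) = 1/(17280/89) = 89/17280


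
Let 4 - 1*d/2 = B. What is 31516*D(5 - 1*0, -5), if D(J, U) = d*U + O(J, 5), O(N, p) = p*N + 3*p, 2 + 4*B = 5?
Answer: 236370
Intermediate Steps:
B = ¾ (B = -½ + (¼)*5 = -½ + 5/4 = ¾ ≈ 0.75000)
O(N, p) = 3*p + N*p (O(N, p) = N*p + 3*p = 3*p + N*p)
d = 13/2 (d = 8 - 2*¾ = 8 - 3/2 = 13/2 ≈ 6.5000)
D(J, U) = 15 + 5*J + 13*U/2 (D(J, U) = 13*U/2 + 5*(3 + J) = 13*U/2 + (15 + 5*J) = 15 + 5*J + 13*U/2)
31516*D(5 - 1*0, -5) = 31516*(15 + 5*(5 - 1*0) + (13/2)*(-5)) = 31516*(15 + 5*(5 + 0) - 65/2) = 31516*(15 + 5*5 - 65/2) = 31516*(15 + 25 - 65/2) = 31516*(15/2) = 236370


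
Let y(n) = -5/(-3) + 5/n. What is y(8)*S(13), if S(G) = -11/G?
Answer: -605/312 ≈ -1.9391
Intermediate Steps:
y(n) = 5/3 + 5/n (y(n) = -5*(-⅓) + 5/n = 5/3 + 5/n)
y(8)*S(13) = (5/3 + 5/8)*(-11/13) = (55/24)*(-11/13) = -605/312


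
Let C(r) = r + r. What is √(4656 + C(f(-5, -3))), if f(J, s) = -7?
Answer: √4642 ≈ 68.132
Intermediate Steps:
C(r) = 2*r
√(4656 + C(f(-5, -3))) = √(4656 + 2*(-7)) = √(4656 - 14) = √4642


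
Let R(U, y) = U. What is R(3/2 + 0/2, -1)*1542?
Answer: 2313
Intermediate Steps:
R(3/2 + 0/2, -1)*1542 = (3/2 + 0/2)*1542 = (3*(½) + 0*(½))*1542 = (3/2 + 0)*1542 = (3/2)*1542 = 2313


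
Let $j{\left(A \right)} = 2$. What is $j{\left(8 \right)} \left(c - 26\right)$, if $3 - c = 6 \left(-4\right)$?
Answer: $2$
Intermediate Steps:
$c = 27$ ($c = 3 - 6 \left(-4\right) = 3 - -24 = 3 + 24 = 27$)
$j{\left(8 \right)} \left(c - 26\right) = 2 \left(27 - 26\right) = 2 \cdot 1 = 2$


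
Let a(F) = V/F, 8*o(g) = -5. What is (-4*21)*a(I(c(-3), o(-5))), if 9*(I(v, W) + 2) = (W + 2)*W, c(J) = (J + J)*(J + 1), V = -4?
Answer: -193536/1207 ≈ -160.34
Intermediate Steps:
o(g) = -5/8 (o(g) = (⅛)*(-5) = -5/8)
c(J) = 2*J*(1 + J) (c(J) = (2*J)*(1 + J) = 2*J*(1 + J))
I(v, W) = -2 + W*(2 + W)/9 (I(v, W) = -2 + ((W + 2)*W)/9 = -2 + ((2 + W)*W)/9 = -2 + (W*(2 + W))/9 = -2 + W*(2 + W)/9)
a(F) = -4/F
(-4*21)*a(I(c(-3), o(-5))) = (-4*21)*(-4/(-2 + (-5/8)²/9 + (2/9)*(-5/8))) = -(-336)/(-2 + (⅑)*(25/64) - 5/36) = -(-336)/(-2 + 25/576 - 5/36) = -(-336)/(-1207/576) = -(-336)*(-576)/1207 = -84*2304/1207 = -193536/1207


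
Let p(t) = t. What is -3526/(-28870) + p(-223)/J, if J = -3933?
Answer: 10152884/56772855 ≈ 0.17883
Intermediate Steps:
-3526/(-28870) + p(-223)/J = -3526/(-28870) - 223/(-3933) = -3526*(-1/28870) - 223*(-1/3933) = 1763/14435 + 223/3933 = 10152884/56772855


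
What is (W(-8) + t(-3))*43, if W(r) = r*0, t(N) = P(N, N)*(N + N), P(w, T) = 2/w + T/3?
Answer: 430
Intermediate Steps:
P(w, T) = 2/w + T/3 (P(w, T) = 2/w + T*(⅓) = 2/w + T/3)
t(N) = 2*N*(2/N + N/3) (t(N) = (2/N + N/3)*(N + N) = (2/N + N/3)*(2*N) = 2*N*(2/N + N/3))
W(r) = 0
(W(-8) + t(-3))*43 = (0 + (4 + (⅔)*(-3)²))*43 = (0 + (4 + (⅔)*9))*43 = (0 + (4 + 6))*43 = (0 + 10)*43 = 10*43 = 430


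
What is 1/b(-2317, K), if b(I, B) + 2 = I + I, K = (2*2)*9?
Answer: -1/4636 ≈ -0.00021570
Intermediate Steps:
K = 36 (K = 4*9 = 36)
b(I, B) = -2 + 2*I (b(I, B) = -2 + (I + I) = -2 + 2*I)
1/b(-2317, K) = 1/(-2 + 2*(-2317)) = 1/(-2 - 4634) = 1/(-4636) = -1/4636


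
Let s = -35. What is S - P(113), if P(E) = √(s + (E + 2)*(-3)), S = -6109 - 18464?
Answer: -24573 - 2*I*√95 ≈ -24573.0 - 19.494*I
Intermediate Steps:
S = -24573
P(E) = √(-41 - 3*E) (P(E) = √(-35 + (E + 2)*(-3)) = √(-35 + (2 + E)*(-3)) = √(-35 + (-6 - 3*E)) = √(-41 - 3*E))
S - P(113) = -24573 - √(-41 - 3*113) = -24573 - √(-41 - 339) = -24573 - √(-380) = -24573 - 2*I*√95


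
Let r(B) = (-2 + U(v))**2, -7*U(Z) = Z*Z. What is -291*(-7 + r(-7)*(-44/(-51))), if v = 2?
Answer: 313989/833 ≈ 376.94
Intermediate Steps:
U(Z) = -Z**2/7 (U(Z) = -Z*Z/7 = -Z**2/7)
r(B) = 324/49 (r(B) = (-2 - 1/7*2**2)**2 = (-2 - 1/7*4)**2 = (-2 - 4/7)**2 = (-18/7)**2 = 324/49)
-291*(-7 + r(-7)*(-44/(-51))) = -291*(-7 + 324*(-44/(-51))/49) = -291*(-7 + 324*(-44*(-1/51))/49) = -291*(-7 + (324/49)*(44/51)) = -291*(-7 + 4752/833) = -291*(-1079/833) = 313989/833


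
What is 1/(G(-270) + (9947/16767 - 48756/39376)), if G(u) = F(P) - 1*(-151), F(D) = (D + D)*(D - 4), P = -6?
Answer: 7176276/1940142331 ≈ 0.0036988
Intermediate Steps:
F(D) = 2*D*(-4 + D) (F(D) = (2*D)*(-4 + D) = 2*D*(-4 + D))
G(u) = 271 (G(u) = 2*(-6)*(-4 - 6) - 1*(-151) = 2*(-6)*(-10) + 151 = 120 + 151 = 271)
1/(G(-270) + (9947/16767 - 48756/39376)) = 1/(271 + (9947/16767 - 48756/39376)) = 1/(271 + (9947*(1/16767) - 48756*1/39376)) = 1/(271 + (9947/16767 - 12189/9844)) = 1/(271 - 4628465/7176276) = 1/(1940142331/7176276) = 7176276/1940142331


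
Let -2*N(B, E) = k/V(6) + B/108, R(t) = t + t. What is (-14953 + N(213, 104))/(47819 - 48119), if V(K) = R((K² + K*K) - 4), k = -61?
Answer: 36606809/734400 ≈ 49.846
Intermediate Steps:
R(t) = 2*t
V(K) = -8 + 4*K² (V(K) = 2*((K² + K*K) - 4) = 2*((K² + K²) - 4) = 2*(2*K² - 4) = 2*(-4 + 2*K²) = -8 + 4*K²)
N(B, E) = 61/272 - B/216 (N(B, E) = -(-61/(-8 + 4*6²) + B/108)/2 = -(-61/(-8 + 4*36) + B*(1/108))/2 = -(-61/(-8 + 144) + B/108)/2 = -(-61/136 + B/108)/2 = 61/272 - B/216)
(-14953 + N(213, 104))/(47819 - 48119) = (-14953 + (61/272 - 1/216*213))/(47819 - 48119) = (-14953 + (61/272 - 71/72))/(-300) = (-14953 - 1865/2448)*(-1/300) = -36606809/2448*(-1/300) = 36606809/734400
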